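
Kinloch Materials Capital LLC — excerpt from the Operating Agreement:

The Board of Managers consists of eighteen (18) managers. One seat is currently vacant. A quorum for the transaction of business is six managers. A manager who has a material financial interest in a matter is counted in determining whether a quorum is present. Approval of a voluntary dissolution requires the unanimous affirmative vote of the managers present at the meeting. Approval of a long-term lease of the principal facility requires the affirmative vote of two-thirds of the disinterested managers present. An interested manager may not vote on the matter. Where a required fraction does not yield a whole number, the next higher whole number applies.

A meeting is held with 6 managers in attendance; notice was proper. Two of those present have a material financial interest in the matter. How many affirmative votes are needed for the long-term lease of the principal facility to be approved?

3

The long-term lease of the principal facility requires two-thirds of the disinterested managers present (6 − 2 = 4).
2/3 of 4 = 2.67, rounded up to 3.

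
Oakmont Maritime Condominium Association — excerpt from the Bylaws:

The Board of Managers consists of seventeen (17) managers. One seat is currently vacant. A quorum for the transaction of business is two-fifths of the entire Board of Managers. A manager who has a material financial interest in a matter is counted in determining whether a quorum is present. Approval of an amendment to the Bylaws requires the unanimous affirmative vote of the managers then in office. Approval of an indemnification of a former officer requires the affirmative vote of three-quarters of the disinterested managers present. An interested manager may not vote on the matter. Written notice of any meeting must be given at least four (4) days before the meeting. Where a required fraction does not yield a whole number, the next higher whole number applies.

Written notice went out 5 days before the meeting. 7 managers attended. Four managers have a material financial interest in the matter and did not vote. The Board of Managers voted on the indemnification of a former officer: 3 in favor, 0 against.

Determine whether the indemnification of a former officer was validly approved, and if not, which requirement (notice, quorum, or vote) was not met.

Notice: 5 days given; 4 required (5 ≥ 4). Satisfied.
Quorum: 7 present (interested managers count toward quorum); quorum is 7. Satisfied.
Vote: the indemnification of a former officer requires three-fourths of the disinterested managers present (7 − 4 = 3). 3/4 of 3 = 2.25, rounded up to 3, so 3 affirmative votes are needed; 3 voted in favor. Satisfied.

Valid — all requirements satisfied.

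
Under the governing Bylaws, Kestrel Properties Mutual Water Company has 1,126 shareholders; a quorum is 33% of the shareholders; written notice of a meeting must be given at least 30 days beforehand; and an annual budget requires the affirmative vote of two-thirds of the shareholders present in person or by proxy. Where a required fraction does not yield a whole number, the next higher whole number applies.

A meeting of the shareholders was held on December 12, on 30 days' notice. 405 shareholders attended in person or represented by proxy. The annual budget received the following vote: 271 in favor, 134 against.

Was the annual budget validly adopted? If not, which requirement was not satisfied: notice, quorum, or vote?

Valid — all requirements satisfied.

Notice: 30 days given; 30 required. Satisfied.
Quorum: 33% of 1,126 = 371.58, rounded up to 372; 405 present. Satisfied.
Vote: requires two-thirds of those present (405); 2/3 of 405 = 270, so 270 needed; 271 in favor. Satisfied.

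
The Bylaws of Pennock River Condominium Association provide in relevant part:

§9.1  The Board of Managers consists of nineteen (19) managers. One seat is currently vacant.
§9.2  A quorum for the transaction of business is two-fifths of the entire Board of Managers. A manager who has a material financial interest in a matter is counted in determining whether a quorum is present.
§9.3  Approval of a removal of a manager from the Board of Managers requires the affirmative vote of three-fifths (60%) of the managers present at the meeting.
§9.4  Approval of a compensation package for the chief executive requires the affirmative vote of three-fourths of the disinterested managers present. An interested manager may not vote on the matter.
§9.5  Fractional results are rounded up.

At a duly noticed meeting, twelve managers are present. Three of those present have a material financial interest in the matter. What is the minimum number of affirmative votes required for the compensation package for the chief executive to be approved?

7

The compensation package for the chief executive requires three-fourths of the disinterested managers present (12 − 3 = 9).
3/4 of 9 = 6.75, rounded up to 7.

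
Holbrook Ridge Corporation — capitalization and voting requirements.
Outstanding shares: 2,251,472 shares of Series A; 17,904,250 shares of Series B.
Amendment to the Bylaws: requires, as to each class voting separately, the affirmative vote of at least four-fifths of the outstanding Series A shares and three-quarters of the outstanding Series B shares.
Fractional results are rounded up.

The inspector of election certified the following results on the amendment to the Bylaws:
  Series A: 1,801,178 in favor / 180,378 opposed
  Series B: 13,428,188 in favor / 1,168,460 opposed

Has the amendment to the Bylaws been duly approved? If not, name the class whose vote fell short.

Approved — every class gave the required vote.

Series A: 4/5 of 2251472 = 1801177.60, rounded up to 1801178; 1,801,178 required, 1,801,178 in favor — approved.
Series B: 3/4 of 17904250 = 13428187.50, rounded up to 13428188; 13,428,188 required, 13,428,188 in favor — approved.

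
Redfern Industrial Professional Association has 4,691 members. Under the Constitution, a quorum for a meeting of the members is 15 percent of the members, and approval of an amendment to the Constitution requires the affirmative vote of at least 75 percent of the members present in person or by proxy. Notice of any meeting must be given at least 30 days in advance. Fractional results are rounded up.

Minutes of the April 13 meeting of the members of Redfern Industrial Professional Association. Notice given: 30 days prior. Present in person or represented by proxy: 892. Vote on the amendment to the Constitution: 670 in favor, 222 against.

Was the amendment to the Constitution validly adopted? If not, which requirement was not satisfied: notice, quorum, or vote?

Valid — all requirements satisfied.

Notice: 30 days given; 30 required. Satisfied.
Quorum: 15% of 4,691 = 703.65, rounded up to 704; 892 present. Satisfied.
Vote: requires three-fourths of those present (892); 3/4 of 892 = 669, so 669 needed; 670 in favor. Satisfied.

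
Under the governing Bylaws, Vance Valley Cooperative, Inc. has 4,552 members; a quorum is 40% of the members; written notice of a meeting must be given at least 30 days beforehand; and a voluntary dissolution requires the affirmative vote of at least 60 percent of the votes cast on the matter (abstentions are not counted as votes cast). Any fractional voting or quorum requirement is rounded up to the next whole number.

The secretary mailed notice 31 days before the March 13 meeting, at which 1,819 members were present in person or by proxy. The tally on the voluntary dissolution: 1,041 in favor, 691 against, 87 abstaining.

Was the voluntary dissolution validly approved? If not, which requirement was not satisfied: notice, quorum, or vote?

Invalid — quorum requirement not satisfied.

Notice: 31 days given; 30 required. Satisfied.
Quorum: 40% of 4,552 = 1,820.80, rounded up to 1,821; 1,819 present. Not satisfied.
Vote: requires three-fifths of the votes cast (1,819 − 87 abstaining = 1,732); 3/5 of 1732 = 1039.20, rounded up to 1040, so 1,040 needed; 1,041 in favor. Satisfied.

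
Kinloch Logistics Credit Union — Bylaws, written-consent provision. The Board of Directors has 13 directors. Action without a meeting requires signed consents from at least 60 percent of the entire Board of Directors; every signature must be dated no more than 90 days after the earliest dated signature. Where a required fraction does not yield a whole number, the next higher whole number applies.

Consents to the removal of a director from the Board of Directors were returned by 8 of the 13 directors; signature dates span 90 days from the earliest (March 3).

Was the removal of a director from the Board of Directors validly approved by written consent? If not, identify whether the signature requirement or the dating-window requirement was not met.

Effective — both the signature and dating-window requirements are satisfied.

Signatures required: at least 60 percent of 13 — 3/5 of 13 = 7.80, rounded up to 8, so 8 needed; 8 signed. Sufficient.
Dating window: the latest signature is 90 days after the earliest; the limit is 90 days. Within the window.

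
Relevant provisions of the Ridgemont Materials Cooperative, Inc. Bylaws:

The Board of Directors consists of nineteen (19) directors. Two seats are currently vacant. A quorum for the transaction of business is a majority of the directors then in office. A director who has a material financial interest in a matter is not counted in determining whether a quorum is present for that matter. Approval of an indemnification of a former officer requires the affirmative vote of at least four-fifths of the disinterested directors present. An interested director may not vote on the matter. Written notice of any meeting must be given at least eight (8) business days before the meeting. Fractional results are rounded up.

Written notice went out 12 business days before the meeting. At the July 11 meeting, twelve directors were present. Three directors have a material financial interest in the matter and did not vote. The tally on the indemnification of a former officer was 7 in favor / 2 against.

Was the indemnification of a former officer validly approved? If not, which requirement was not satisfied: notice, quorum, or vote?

Invalid — vote requirement not satisfied.

Notice: 12 business days given; 8 required (12 ≥ 8). Satisfied.
Quorum: 12 present, but the 3 interested directors do not count, leaving 9. Quorum is 9. Satisfied.
Vote: the indemnification of a former officer requires four-fifths of the disinterested directors present (12 − 3 = 9). 4/5 of 9 = 7.20, rounded up to 8, so 8 affirmative votes are needed; 7 voted in favor. Not satisfied.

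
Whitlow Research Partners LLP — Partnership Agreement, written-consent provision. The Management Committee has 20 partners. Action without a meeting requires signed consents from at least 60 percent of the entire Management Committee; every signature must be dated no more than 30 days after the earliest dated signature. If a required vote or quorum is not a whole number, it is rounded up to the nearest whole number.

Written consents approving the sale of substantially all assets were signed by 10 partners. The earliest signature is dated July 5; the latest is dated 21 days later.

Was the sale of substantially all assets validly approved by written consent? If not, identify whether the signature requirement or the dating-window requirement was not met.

Not effective — insufficient signatures.

Signatures required: at least 60 percent of 20 — 3/5 of 20 = 12, so 12 needed; 10 signed. Insufficient.
Dating window: the latest signature is 21 days after the earliest; the limit is 30 days. Within the window.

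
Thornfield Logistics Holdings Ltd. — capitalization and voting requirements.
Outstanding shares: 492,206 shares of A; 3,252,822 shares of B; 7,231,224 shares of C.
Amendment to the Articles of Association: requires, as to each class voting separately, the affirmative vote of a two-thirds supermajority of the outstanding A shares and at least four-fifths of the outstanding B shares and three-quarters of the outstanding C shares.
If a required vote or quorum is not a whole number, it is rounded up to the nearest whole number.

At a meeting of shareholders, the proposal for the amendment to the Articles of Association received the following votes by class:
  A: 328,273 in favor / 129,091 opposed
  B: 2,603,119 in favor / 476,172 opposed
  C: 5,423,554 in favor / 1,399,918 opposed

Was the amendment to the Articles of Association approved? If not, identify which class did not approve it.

A: 2/3 of 492206 = 328137.33, rounded up to 328138; 328,138 required, 328,273 in favor — approved.
B: 4/5 of 3252822 = 2602257.60, rounded up to 2602258; 2,602,258 required, 2,603,119 in favor — approved.
C: 3/4 of 7231224 = 5423418; 5,423,418 required, 5,423,554 in favor — approved.

Approved — every class gave the required vote.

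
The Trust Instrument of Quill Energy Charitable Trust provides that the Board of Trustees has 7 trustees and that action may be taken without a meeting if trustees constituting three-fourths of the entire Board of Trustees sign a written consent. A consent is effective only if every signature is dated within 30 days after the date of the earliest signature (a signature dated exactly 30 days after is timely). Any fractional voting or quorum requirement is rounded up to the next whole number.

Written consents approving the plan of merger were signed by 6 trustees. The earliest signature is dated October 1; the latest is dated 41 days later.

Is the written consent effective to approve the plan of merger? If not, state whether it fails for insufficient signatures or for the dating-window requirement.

Not effective — dating-window requirement not satisfied.

Signatures required: three-fourths of 7 — 3/4 of 7 = 5.25, rounded up to 6, so 6 needed; 6 signed. Sufficient.
Dating window: the latest signature is 41 days after the earliest; the limit is 30 days. Outside the window.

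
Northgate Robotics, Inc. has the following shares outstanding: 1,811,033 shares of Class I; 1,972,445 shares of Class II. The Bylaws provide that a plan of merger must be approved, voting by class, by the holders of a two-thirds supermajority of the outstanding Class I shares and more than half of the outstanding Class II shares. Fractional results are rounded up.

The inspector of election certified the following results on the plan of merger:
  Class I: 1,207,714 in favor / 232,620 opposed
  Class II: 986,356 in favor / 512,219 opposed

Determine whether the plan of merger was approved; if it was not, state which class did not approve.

Approved — every class gave the required vote.

Class I: 2/3 of 1811033 = 1207355.33, rounded up to 1207356; 1,207,356 required, 1,207,714 in favor — approved.
Class II: a majority of 1972445 is 986223; 986,223 required, 986,356 in favor — approved.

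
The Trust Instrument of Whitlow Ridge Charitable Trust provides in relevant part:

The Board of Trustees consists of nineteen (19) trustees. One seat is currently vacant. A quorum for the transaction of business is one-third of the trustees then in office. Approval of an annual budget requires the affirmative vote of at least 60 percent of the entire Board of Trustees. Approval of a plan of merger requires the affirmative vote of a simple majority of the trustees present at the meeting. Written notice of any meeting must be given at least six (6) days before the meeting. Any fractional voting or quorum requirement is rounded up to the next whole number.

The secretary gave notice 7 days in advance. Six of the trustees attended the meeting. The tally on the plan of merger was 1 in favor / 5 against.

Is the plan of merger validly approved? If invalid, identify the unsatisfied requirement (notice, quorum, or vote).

Notice: 7 days given; 6 required (7 ≥ 6). Satisfied.
Quorum: 6 present; quorum is 6. Satisfied.
Vote: the plan of merger requires a majority of the trustees present (6). A majority of 6 is 4, so 4 affirmative votes are needed; 1 voted in favor. Not satisfied.

Invalid — vote requirement not satisfied.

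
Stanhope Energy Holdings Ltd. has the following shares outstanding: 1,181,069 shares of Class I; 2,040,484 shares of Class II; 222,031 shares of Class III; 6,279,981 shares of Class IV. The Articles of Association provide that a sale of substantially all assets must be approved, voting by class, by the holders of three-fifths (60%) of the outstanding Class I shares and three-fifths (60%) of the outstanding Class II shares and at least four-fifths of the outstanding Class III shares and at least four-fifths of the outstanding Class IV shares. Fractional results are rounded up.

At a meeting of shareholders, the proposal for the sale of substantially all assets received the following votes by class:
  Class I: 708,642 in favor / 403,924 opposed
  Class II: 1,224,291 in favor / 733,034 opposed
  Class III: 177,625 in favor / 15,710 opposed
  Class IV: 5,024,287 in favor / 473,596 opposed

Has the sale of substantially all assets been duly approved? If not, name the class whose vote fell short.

Approved — every class gave the required vote.

Class I: 3/5 of 1181069 = 708641.40, rounded up to 708642; 708,642 required, 708,642 in favor — approved.
Class II: 3/5 of 2040484 = 1224290.40, rounded up to 1224291; 1,224,291 required, 1,224,291 in favor — approved.
Class III: 4/5 of 222031 = 177624.80, rounded up to 177625; 177,625 required, 177,625 in favor — approved.
Class IV: 4/5 of 6279981 = 5023984.80, rounded up to 5023985; 5,023,985 required, 5,024,287 in favor — approved.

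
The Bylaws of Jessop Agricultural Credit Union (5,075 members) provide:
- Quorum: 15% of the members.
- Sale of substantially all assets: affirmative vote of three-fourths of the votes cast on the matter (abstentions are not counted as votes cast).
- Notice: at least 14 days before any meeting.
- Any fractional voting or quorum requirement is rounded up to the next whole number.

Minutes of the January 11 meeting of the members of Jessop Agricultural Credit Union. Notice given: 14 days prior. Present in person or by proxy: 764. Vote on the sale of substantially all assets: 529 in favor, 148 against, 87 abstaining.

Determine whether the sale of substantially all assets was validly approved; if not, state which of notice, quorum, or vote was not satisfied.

Notice: 14 days given; 14 required. Satisfied.
Quorum: 15% of 5,075 = 761.25, rounded up to 762; 764 present. Satisfied.
Vote: requires three-fourths of the votes cast (764 − 87 abstaining = 677); 3/4 of 677 = 507.75, rounded up to 508, so 508 needed; 529 in favor. Satisfied.

Valid — all requirements satisfied.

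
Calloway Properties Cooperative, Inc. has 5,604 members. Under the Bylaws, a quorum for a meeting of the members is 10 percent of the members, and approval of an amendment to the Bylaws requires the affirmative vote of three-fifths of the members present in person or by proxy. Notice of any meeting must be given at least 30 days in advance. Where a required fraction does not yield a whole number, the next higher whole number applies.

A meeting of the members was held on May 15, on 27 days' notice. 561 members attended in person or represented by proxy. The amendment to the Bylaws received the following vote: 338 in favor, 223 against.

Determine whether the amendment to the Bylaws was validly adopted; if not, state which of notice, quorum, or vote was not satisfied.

Invalid — notice requirement not satisfied.

Notice: 27 days given; 30 required. Not satisfied.
Quorum: 10% of 5,604 = 560.40, rounded up to 561; 561 present. Satisfied.
Vote: requires three-fifths of those present (561); 3/5 of 561 = 336.60, rounded up to 337, so 337 needed; 338 in favor. Satisfied.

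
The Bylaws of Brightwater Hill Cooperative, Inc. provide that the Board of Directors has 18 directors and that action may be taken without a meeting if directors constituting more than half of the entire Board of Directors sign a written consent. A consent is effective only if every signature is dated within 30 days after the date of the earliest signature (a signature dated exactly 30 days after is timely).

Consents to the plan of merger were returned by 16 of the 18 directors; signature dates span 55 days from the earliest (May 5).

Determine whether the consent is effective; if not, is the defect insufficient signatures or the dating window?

Signatures required: more than half of 18 — a majority of 18 is 10, so 10 needed; 16 signed. Sufficient.
Dating window: the latest signature is 55 days after the earliest; the limit is 30 days. Outside the window.

Not effective — dating-window requirement not satisfied.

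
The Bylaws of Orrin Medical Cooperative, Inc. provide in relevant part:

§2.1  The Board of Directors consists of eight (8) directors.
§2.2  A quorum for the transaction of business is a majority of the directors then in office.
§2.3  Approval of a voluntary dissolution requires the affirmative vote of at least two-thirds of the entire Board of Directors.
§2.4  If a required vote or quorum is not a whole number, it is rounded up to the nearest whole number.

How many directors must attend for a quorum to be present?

A majority of 8 is 5.

5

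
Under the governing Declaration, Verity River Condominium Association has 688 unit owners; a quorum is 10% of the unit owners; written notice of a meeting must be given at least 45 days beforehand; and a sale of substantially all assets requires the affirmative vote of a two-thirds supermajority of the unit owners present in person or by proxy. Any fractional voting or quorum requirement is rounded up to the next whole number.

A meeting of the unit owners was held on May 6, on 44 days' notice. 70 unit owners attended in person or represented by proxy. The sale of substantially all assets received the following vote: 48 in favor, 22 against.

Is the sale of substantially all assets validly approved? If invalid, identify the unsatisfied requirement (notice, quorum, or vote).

Invalid — notice requirement not satisfied.

Notice: 44 days given; 45 required. Not satisfied.
Quorum: 10% of 688 = 68.80, rounded up to 69; 70 present. Satisfied.
Vote: requires two-thirds of those present (70); 2/3 of 70 = 46.67, rounded up to 47, so 47 needed; 48 in favor. Satisfied.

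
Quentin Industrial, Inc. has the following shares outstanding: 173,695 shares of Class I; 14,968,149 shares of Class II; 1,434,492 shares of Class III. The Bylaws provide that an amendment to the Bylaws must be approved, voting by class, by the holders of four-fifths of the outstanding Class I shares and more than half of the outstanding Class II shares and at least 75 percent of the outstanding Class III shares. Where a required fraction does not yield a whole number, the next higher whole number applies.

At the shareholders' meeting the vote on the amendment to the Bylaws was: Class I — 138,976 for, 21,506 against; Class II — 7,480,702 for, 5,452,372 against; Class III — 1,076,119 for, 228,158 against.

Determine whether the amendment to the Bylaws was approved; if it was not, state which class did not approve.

Not approved — the Class II shares did not give the required vote.

Class I: 4/5 of 173695 = 138956; 138,956 required, 138,976 in favor — approved.
Class II: a majority of 14968149 is 7484075; 7,484,075 required, 7,480,702 in favor — not approved.
Class III: 3/4 of 1434492 = 1075869; 1,075,869 required, 1,076,119 in favor — approved.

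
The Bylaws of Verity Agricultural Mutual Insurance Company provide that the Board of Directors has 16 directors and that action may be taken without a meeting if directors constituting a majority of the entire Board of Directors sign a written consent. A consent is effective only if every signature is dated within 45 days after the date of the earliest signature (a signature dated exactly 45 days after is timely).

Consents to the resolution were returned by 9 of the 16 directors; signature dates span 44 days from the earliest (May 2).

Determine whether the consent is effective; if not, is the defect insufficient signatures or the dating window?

Effective — both the signature and dating-window requirements are satisfied.

Signatures required: a majority of 16 — a majority of 16 is 9, so 9 needed; 9 signed. Sufficient.
Dating window: the latest signature is 44 days after the earliest; the limit is 45 days. Within the window.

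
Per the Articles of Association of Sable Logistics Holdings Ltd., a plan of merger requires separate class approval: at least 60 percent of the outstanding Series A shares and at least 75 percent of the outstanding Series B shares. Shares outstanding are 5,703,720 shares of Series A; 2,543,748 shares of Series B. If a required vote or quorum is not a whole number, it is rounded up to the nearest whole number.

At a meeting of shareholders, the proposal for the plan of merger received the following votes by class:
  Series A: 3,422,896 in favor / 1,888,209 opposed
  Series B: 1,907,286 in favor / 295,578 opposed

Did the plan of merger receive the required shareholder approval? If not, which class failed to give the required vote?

Series A: 3/5 of 5703720 = 3422232; 3,422,232 required, 3,422,896 in favor — approved.
Series B: 3/4 of 2543748 = 1907811; 1,907,811 required, 1,907,286 in favor — not approved.

Not approved — the Series B shares did not give the required vote.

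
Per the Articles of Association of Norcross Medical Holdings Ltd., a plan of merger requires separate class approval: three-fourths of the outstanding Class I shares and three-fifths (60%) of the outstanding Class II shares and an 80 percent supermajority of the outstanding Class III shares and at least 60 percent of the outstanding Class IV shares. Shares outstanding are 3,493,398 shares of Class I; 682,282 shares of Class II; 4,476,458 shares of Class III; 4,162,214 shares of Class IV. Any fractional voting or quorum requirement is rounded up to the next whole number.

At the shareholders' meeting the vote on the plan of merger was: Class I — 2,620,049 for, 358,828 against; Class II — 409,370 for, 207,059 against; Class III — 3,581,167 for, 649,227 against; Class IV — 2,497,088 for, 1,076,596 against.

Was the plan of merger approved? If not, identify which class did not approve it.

Class I: 3/4 of 3493398 = 2620048.50, rounded up to 2620049; 2,620,049 required, 2,620,049 in favor — approved.
Class II: 3/5 of 682282 = 409369.20, rounded up to 409370; 409,370 required, 409,370 in favor — approved.
Class III: 4/5 of 4476458 = 3581166.40, rounded up to 3581167; 3,581,167 required, 3,581,167 in favor — approved.
Class IV: 3/5 of 4162214 = 2497328.40, rounded up to 2497329; 2,497,329 required, 2,497,088 in favor — not approved.

Not approved — the Class IV shares did not give the required vote.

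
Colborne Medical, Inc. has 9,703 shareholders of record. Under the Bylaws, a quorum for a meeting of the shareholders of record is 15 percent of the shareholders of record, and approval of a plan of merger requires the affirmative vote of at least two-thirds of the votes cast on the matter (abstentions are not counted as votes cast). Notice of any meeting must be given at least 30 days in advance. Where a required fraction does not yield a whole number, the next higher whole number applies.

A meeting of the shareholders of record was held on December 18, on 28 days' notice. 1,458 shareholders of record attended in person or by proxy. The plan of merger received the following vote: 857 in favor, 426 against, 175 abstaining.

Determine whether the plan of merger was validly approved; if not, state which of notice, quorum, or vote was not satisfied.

Notice: 28 days given; 30 required. Not satisfied.
Quorum: 15% of 9,703 = 1,455.45, rounded up to 1,456; 1,458 present. Satisfied.
Vote: requires two-thirds of the votes cast (1,458 − 175 abstaining = 1,283); 2/3 of 1283 = 855.33, rounded up to 856, so 856 needed; 857 in favor. Satisfied.

Invalid — notice requirement not satisfied.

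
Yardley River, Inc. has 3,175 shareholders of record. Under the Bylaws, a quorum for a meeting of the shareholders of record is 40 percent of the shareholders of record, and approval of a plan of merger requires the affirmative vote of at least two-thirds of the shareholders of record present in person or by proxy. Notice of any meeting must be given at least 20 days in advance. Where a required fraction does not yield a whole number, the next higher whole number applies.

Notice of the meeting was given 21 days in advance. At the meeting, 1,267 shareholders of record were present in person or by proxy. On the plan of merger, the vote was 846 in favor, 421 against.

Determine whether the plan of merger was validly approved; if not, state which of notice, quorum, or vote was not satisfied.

Invalid — quorum requirement not satisfied.

Notice: 21 days given; 20 required. Satisfied.
Quorum: 40% of 3,175 = 1,270; 1,267 present. Not satisfied.
Vote: requires two-thirds of those present (1,267); 2/3 of 1267 = 844.67, rounded up to 845, so 845 needed; 846 in favor. Satisfied.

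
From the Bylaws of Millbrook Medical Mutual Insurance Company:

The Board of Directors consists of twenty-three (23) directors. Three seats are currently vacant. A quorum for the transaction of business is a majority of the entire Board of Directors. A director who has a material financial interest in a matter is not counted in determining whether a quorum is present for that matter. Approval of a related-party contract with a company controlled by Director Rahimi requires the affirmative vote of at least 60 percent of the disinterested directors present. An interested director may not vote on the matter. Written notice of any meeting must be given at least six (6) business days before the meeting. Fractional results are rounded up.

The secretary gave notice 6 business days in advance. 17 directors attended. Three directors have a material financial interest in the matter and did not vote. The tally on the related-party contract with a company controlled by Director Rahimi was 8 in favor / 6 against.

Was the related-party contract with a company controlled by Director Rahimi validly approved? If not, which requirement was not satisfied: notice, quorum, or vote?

Notice: 6 business days given; 6 required (6 ≥ 6). Satisfied.
Quorum: 17 present, but the 3 interested directors do not count, leaving 14. Quorum is 12. Satisfied.
Vote: the related-party contract with a company controlled by Director Rahimi requires three-fifths of the disinterested directors present (17 − 3 = 14). 3/5 of 14 = 8.40, rounded up to 9, so 9 affirmative votes are needed; 8 voted in favor. Not satisfied.

Invalid — vote requirement not satisfied.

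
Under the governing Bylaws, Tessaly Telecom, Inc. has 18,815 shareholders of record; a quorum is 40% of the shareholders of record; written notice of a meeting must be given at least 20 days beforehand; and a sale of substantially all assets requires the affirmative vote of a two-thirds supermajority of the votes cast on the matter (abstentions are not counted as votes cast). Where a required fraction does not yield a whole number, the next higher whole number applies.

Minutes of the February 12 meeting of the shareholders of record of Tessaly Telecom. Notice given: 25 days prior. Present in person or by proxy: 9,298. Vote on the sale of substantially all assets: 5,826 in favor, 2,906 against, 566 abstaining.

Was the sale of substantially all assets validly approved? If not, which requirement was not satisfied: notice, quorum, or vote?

Valid — all requirements satisfied.

Notice: 25 days given; 20 required. Satisfied.
Quorum: 40% of 18,815 = 7,526; 9,298 present. Satisfied.
Vote: requires two-thirds of the votes cast (9,298 − 566 abstaining = 8,732); 2/3 of 8732 = 5821.33, rounded up to 5822, so 5,822 needed; 5,826 in favor. Satisfied.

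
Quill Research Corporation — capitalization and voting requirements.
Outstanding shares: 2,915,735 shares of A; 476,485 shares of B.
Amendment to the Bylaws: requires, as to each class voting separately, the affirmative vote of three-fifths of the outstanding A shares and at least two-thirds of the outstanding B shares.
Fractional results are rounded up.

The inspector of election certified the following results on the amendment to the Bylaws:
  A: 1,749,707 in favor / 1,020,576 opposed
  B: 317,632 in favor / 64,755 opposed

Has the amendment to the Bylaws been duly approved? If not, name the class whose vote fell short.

Not approved — the B shares did not give the required vote.

A: 3/5 of 2915735 = 1749441; 1,749,441 required, 1,749,707 in favor — approved.
B: 2/3 of 476485 = 317656.67, rounded up to 317657; 317,657 required, 317,632 in favor — not approved.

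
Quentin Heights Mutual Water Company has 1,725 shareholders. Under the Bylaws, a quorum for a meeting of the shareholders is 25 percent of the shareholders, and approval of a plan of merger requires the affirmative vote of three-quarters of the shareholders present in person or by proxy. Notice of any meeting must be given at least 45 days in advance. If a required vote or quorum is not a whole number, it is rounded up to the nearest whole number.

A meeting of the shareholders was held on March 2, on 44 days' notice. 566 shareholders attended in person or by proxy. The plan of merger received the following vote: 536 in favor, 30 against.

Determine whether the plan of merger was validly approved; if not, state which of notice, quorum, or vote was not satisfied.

Invalid — notice requirement not satisfied.

Notice: 44 days given; 45 required. Not satisfied.
Quorum: 25% of 1,725 = 431.25, rounded up to 432; 566 present. Satisfied.
Vote: requires three-fourths of those present (566); 3/4 of 566 = 424.50, rounded up to 425, so 425 needed; 536 in favor. Satisfied.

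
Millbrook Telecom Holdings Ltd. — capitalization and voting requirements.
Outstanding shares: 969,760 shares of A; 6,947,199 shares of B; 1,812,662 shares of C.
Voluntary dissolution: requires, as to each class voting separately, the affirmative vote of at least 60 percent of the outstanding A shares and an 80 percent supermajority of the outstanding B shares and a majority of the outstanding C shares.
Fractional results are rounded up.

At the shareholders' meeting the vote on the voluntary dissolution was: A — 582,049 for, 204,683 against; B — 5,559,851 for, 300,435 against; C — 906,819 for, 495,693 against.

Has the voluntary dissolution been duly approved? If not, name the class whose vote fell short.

Approved — every class gave the required vote.

A: 3/5 of 969760 = 581856; 581,856 required, 582,049 in favor — approved.
B: 4/5 of 6947199 = 5557759.20, rounded up to 5557760; 5,557,760 required, 5,559,851 in favor — approved.
C: a majority of 1812662 is 906332; 906,332 required, 906,819 in favor — approved.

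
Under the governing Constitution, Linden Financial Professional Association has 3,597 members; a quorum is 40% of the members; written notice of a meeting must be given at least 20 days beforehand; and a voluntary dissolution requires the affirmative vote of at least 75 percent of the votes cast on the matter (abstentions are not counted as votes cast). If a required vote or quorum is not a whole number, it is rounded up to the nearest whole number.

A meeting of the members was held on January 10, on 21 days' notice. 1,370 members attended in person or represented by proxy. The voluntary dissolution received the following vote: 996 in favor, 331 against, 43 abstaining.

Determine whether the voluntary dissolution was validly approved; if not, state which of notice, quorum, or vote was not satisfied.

Invalid — quorum requirement not satisfied.

Notice: 21 days given; 20 required. Satisfied.
Quorum: 40% of 3,597 = 1,438.80, rounded up to 1,439; 1,370 present. Not satisfied.
Vote: requires three-fourths of the votes cast (1,370 − 43 abstaining = 1,327); 3/4 of 1327 = 995.25, rounded up to 996, so 996 needed; 996 in favor. Satisfied.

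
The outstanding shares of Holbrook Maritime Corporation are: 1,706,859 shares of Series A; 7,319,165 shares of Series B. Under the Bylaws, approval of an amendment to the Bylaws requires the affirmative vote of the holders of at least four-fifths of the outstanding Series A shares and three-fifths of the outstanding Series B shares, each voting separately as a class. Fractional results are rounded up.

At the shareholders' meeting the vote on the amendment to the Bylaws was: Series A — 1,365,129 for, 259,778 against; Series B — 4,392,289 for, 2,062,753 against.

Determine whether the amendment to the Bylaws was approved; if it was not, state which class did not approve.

Not approved — the Series A shares did not give the required vote.

Series A: 4/5 of 1706859 = 1365487.20, rounded up to 1365488; 1,365,488 required, 1,365,129 in favor — not approved.
Series B: 3/5 of 7319165 = 4391499; 4,391,499 required, 4,392,289 in favor — approved.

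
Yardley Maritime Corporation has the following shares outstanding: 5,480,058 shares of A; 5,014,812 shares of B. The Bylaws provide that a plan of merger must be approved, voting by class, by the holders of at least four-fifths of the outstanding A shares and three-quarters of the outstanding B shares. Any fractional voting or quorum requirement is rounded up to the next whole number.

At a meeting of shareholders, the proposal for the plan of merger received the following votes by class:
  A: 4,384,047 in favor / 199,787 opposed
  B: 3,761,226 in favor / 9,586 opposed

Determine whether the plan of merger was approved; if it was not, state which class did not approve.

A: 4/5 of 5480058 = 4384046.40, rounded up to 4384047; 4,384,047 required, 4,384,047 in favor — approved.
B: 3/4 of 5014812 = 3761109; 3,761,109 required, 3,761,226 in favor — approved.

Approved — every class gave the required vote.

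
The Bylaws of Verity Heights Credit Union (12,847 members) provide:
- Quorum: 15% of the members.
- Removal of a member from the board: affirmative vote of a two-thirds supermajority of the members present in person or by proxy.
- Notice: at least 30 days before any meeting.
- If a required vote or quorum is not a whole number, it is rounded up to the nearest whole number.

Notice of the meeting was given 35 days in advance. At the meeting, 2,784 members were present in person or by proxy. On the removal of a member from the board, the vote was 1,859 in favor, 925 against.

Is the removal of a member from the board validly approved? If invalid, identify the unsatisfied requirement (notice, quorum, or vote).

Notice: 35 days given; 30 required. Satisfied.
Quorum: 15% of 12,847 = 1,927.05, rounded up to 1,928; 2,784 present. Satisfied.
Vote: requires two-thirds of those present (2,784); 2/3 of 2784 = 1856, so 1,856 needed; 1,859 in favor. Satisfied.

Valid — all requirements satisfied.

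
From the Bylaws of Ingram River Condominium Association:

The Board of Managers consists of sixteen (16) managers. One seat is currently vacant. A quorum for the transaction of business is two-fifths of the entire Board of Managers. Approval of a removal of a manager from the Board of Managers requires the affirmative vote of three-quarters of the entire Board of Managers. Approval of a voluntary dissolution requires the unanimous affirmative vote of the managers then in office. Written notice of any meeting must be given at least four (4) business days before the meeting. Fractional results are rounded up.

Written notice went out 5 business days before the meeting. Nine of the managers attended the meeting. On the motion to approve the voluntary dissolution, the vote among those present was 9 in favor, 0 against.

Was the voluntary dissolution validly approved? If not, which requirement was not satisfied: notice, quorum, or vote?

Invalid — vote requirement not satisfied.

Notice: 5 business days given; 4 required (5 ≥ 4). Satisfied.
Quorum: 9 present; quorum is 7. Satisfied.
Vote: the voluntary dissolution requires the unanimous vote of the managers then in office (15). Unanimous means all 15, so 15 affirmative votes are needed; 9 voted in favor. Not satisfied.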